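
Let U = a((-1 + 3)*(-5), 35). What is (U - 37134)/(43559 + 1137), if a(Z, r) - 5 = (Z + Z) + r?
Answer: -18557/22348 ≈ -0.83037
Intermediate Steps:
a(Z, r) = 5 + r + 2*Z (a(Z, r) = 5 + ((Z + Z) + r) = 5 + (2*Z + r) = 5 + (r + 2*Z) = 5 + r + 2*Z)
U = 20 (U = 5 + 35 + 2*((-1 + 3)*(-5)) = 5 + 35 + 2*(2*(-5)) = 5 + 35 + 2*(-10) = 5 + 35 - 20 = 20)
(U - 37134)/(43559 + 1137) = (20 - 37134)/(43559 + 1137) = -37114/44696 = -37114*1/44696 = -18557/22348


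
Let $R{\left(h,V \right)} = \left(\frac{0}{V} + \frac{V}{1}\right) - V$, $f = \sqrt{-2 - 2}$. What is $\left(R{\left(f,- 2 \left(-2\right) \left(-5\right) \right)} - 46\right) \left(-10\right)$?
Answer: $460$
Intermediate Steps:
$f = 2 i$ ($f = \sqrt{-4} = 2 i \approx 2.0 i$)
$R{\left(h,V \right)} = 0$ ($R{\left(h,V \right)} = \left(0 + V 1\right) - V = \left(0 + V\right) - V = V - V = 0$)
$\left(R{\left(f,- 2 \left(-2\right) \left(-5\right) \right)} - 46\right) \left(-10\right) = \left(0 - 46\right) \left(-10\right) = \left(-46\right) \left(-10\right) = 460$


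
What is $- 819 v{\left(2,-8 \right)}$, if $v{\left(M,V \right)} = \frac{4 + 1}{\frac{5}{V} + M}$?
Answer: $- \frac{32760}{11} \approx -2978.2$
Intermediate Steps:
$v{\left(M,V \right)} = \frac{5}{M + \frac{5}{V}}$
$- 819 v{\left(2,-8 \right)} = - 819 \cdot 5 \left(-8\right) \frac{1}{5 + 2 \left(-8\right)} = - 819 \cdot 5 \left(-8\right) \frac{1}{5 - 16} = - 819 \cdot 5 \left(-8\right) \frac{1}{-11} = - 819 \cdot 5 \left(-8\right) \left(- \frac{1}{11}\right) = \left(-819\right) \frac{40}{11} = - \frac{32760}{11}$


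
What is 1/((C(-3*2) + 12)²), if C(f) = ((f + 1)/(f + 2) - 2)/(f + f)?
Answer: 256/37249 ≈ 0.0068727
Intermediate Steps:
C(f) = (-2 + (1 + f)/(2 + f))/(2*f) (C(f) = ((1 + f)/(2 + f) - 2)/((2*f)) = ((1 + f)/(2 + f) - 2)*(1/(2*f)) = (-2 + (1 + f)/(2 + f))*(1/(2*f)) = (-2 + (1 + f)/(2 + f))/(2*f))
1/((C(-3*2) + 12)²) = 1/(((-3 - (-3)*2)/(2*((-3*2))*(2 - 3*2)) + 12)²) = 1/(((½)*(-3 - 1*(-6))/(-6*(2 - 6)) + 12)²) = 1/(((½)*(-⅙)*(-3 + 6)/(-4) + 12)²) = 1/(((½)*(-⅙)*(-¼)*3 + 12)²) = 1/((1/16 + 12)²) = 1/((193/16)²) = 1/(37249/256) = 256/37249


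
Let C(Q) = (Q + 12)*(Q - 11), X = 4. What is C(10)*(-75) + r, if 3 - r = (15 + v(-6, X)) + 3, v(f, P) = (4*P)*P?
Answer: 1571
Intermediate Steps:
v(f, P) = 4*P²
C(Q) = (-11 + Q)*(12 + Q) (C(Q) = (12 + Q)*(-11 + Q) = (-11 + Q)*(12 + Q))
r = -79 (r = 3 - ((15 + 4*4²) + 3) = 3 - ((15 + 4*16) + 3) = 3 - ((15 + 64) + 3) = 3 - (79 + 3) = 3 - 1*82 = 3 - 82 = -79)
C(10)*(-75) + r = (-132 + 10 + 10²)*(-75) - 79 = (-132 + 10 + 100)*(-75) - 79 = -22*(-75) - 79 = 1650 - 79 = 1571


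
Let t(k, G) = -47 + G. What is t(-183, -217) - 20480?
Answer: -20744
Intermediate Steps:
t(-183, -217) - 20480 = (-47 - 217) - 20480 = -264 - 20480 = -20744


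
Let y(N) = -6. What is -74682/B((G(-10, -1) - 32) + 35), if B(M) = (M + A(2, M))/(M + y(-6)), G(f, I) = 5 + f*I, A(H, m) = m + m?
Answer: -16596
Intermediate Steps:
A(H, m) = 2*m
G(f, I) = 5 + I*f
B(M) = 3*M/(-6 + M) (B(M) = (M + 2*M)/(M - 6) = (3*M)/(-6 + M) = 3*M/(-6 + M))
-74682/B((G(-10, -1) - 32) + 35) = -74682*(-6 + (((5 - 1*(-10)) - 32) + 35))/(3*(((5 - 1*(-10)) - 32) + 35)) = -74682*(-6 + (((5 + 10) - 32) + 35))/(3*(((5 + 10) - 32) + 35)) = -74682*(-6 + ((15 - 32) + 35))/(3*((15 - 32) + 35)) = -74682*(-6 + (-17 + 35))/(3*(-17 + 35)) = -74682/(3*18/(-6 + 18)) = -74682/(3*18/12) = -74682/(3*18*(1/12)) = -74682/9/2 = -74682*2/9 = -16596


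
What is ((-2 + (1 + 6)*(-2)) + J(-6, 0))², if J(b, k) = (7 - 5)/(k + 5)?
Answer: 6084/25 ≈ 243.36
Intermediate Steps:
J(b, k) = 2/(5 + k)
((-2 + (1 + 6)*(-2)) + J(-6, 0))² = ((-2 + (1 + 6)*(-2)) + 2/(5 + 0))² = ((-2 + 7*(-2)) + 2/5)² = ((-2 - 14) + 2*(⅕))² = (-16 + ⅖)² = (-78/5)² = 6084/25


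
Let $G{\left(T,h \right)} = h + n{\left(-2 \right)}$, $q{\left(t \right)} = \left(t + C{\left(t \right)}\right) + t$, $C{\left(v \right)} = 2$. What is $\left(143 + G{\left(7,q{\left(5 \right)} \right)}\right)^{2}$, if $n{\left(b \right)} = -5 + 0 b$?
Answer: $22500$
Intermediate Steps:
$n{\left(b \right)} = -5$ ($n{\left(b \right)} = -5 + 0 = -5$)
$q{\left(t \right)} = 2 + 2 t$ ($q{\left(t \right)} = \left(t + 2\right) + t = \left(2 + t\right) + t = 2 + 2 t$)
$G{\left(T,h \right)} = -5 + h$ ($G{\left(T,h \right)} = h - 5 = -5 + h$)
$\left(143 + G{\left(7,q{\left(5 \right)} \right)}\right)^{2} = \left(143 + \left(-5 + \left(2 + 2 \cdot 5\right)\right)\right)^{2} = \left(143 + \left(-5 + \left(2 + 10\right)\right)\right)^{2} = \left(143 + \left(-5 + 12\right)\right)^{2} = \left(143 + 7\right)^{2} = 150^{2} = 22500$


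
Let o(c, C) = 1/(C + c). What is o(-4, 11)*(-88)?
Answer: -88/7 ≈ -12.571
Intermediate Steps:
o(-4, 11)*(-88) = -88/(11 - 4) = -88/7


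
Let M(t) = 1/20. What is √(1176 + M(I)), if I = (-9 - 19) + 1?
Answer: √117605/10 ≈ 34.294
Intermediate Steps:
I = -27 (I = -28 + 1 = -27)
M(t) = 1/20
√(1176 + M(I)) = √(1176 + 1/20) = √(23521/20) = √117605/10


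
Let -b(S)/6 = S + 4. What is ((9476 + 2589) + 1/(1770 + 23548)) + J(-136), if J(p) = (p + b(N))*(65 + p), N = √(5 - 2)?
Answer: 593074151/25318 + 426*√3 ≈ 24163.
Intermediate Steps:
N = √3 ≈ 1.7320
b(S) = -24 - 6*S (b(S) = -6*(S + 4) = -6*(4 + S) = -24 - 6*S)
J(p) = (65 + p)*(-24 + p - 6*√3) (J(p) = (p + (-24 - 6*√3))*(65 + p) = (-24 + p - 6*√3)*(65 + p) = (65 + p)*(-24 + p - 6*√3))
((9476 + 2589) + 1/(1770 + 23548)) + J(-136) = ((9476 + 2589) + 1/(1770 + 23548)) + (-1560 + (-136)² - 390*√3 + 41*(-136) - 6*(-136)*√3) = (12065 + 1/25318) + (-1560 + 18496 - 390*√3 - 5576 + 816*√3) = (12065 + 1/25318) + (11360 + 426*√3) = 305461671/25318 + (11360 + 426*√3) = 593074151/25318 + 426*√3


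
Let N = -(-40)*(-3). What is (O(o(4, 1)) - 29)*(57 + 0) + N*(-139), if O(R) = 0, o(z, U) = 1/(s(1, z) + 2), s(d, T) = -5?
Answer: 15027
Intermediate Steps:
o(z, U) = -⅓ (o(z, U) = 1/(-5 + 2) = 1/(-3) = -⅓)
N = -120 (N = -5*24 = -120)
(O(o(4, 1)) - 29)*(57 + 0) + N*(-139) = (0 - 29)*(57 + 0) - 120*(-139) = -29*57 + 16680 = -1653 + 16680 = 15027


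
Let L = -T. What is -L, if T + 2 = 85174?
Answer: 85172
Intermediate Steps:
T = 85172 (T = -2 + 85174 = 85172)
L = -85172 (L = -1*85172 = -85172)
-L = -1*(-85172) = 85172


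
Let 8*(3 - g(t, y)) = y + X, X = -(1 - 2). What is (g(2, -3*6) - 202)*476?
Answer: -187425/2 ≈ -93713.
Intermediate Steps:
X = 1 (X = -1*(-1) = 1)
g(t, y) = 23/8 - y/8 (g(t, y) = 3 - (y + 1)/8 = 3 - (1 + y)/8 = 3 + (-⅛ - y/8) = 23/8 - y/8)
(g(2, -3*6) - 202)*476 = ((23/8 - (-3)*6/8) - 202)*476 = ((23/8 - ⅛*(-18)) - 202)*476 = ((23/8 + 9/4) - 202)*476 = (41/8 - 202)*476 = -1575/8*476 = -187425/2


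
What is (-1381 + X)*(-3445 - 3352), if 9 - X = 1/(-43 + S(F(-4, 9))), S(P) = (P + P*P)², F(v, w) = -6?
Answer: 7991946585/857 ≈ 9.3255e+6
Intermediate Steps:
S(P) = (P + P²)²
X = 7712/857 (X = 9 - 1/(-43 + (-6)²*(1 - 6)²) = 9 - 1/(-43 + 36*(-5)²) = 9 - 1/(-43 + 36*25) = 9 - 1/(-43 + 900) = 9 - 1/857 = 7712/857 ≈ 8.9988)
(-1381 + X)*(-3445 - 3352) = (-1381 + 7712/857)*(-3445 - 3352) = -1175805/857*(-6797) = 7991946585/857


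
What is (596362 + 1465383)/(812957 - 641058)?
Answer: 294535/24557 ≈ 11.994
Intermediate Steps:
(596362 + 1465383)/(812957 - 641058) = 2061745/171899 = 2061745*(1/171899) = 294535/24557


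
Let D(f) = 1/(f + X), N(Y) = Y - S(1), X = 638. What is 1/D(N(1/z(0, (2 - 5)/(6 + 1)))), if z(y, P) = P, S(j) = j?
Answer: 1904/3 ≈ 634.67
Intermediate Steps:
N(Y) = -1 + Y (N(Y) = Y - 1*1 = Y - 1 = -1 + Y)
D(f) = 1/(638 + f) (D(f) = 1/(f + 638) = 1/(638 + f))
1/D(N(1/z(0, (2 - 5)/(6 + 1)))) = 1/(1/(638 + (-1 + 1/((2 - 5)/(6 + 1))))) = 1/(1/(638 + (-1 + 1/(-3/7)))) = 1/(1/(638 + (-1 - 7/3))) = 1/(1/(638 - 10/3)) = 1/(1/(1904/3)) = 1/(3/1904) = 1904/3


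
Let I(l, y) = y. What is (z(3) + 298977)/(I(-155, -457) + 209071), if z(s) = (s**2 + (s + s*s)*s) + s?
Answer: 99675/69538 ≈ 1.4334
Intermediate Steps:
z(s) = s + s**2 + s*(s + s**2) (z(s) = (s**2 + (s + s**2)*s) + s = (s**2 + s*(s + s**2)) + s = s + s**2 + s*(s + s**2))
(z(3) + 298977)/(I(-155, -457) + 209071) = (3*(1 + 3**2 + 2*3) + 298977)/(-457 + 209071) = (3*(1 + 9 + 6) + 298977)/208614 = (3*16 + 298977)*(1/208614) = (48 + 298977)*(1/208614) = 299025*(1/208614) = 99675/69538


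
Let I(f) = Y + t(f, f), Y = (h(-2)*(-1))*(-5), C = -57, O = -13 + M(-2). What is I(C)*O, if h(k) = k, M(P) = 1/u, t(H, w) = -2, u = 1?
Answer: 144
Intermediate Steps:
M(P) = 1 (M(P) = 1/1 = 1)
O = -12 (O = -13 + 1 = -12)
Y = -10 (Y = -2*(-1)*(-5) = 2*(-5) = -10)
I(f) = -12 (I(f) = -10 - 2 = -12)
I(C)*O = -12*(-12) = 144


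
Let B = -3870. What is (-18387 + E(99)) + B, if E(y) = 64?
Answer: -22193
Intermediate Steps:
(-18387 + E(99)) + B = (-18387 + 64) - 3870 = -18323 - 3870 = -22193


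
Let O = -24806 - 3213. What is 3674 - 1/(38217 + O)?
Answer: 37467451/10198 ≈ 3674.0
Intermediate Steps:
O = -28019
3674 - 1/(38217 + O) = 3674 - 1/(38217 - 28019) = 3674 - 1/10198 = 37467451/10198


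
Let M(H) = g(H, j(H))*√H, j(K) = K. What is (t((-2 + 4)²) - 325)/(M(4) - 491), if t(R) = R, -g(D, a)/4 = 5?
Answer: 107/177 ≈ 0.60452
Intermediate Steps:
g(D, a) = -20 (g(D, a) = -4*5 = -20)
M(H) = -20*√H
(t((-2 + 4)²) - 325)/(M(4) - 491) = ((-2 + 4)² - 325)/(-20*√4 - 491) = (2² - 325)/(-20*2 - 491) = (4 - 325)/(-40 - 491) = -321/(-531) = -321*(-1/531) = 107/177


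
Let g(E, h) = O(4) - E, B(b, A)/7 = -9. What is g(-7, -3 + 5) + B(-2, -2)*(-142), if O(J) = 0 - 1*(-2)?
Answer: 8955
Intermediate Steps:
B(b, A) = -63 (B(b, A) = 7*(-9) = -63)
O(J) = 2 (O(J) = 0 + 2 = 2)
g(E, h) = 2 - E
g(-7, -3 + 5) + B(-2, -2)*(-142) = (2 - 1*(-7)) - 63*(-142) = (2 + 7) + 8946 = 9 + 8946 = 8955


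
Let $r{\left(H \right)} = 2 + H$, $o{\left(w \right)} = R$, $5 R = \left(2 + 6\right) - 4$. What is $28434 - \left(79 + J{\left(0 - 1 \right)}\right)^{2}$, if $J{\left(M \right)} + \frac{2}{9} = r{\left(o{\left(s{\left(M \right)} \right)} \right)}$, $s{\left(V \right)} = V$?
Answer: $\frac{44102609}{2025} \approx 21779.0$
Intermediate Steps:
$R = \frac{4}{5}$ ($R = \frac{\left(2 + 6\right) - 4}{5} = \frac{8 - 4}{5} = \frac{1}{5} \cdot 4 = \frac{4}{5} \approx 0.8$)
$o{\left(w \right)} = \frac{4}{5}$
$J{\left(M \right)} = \frac{116}{45}$ ($J{\left(M \right)} = - \frac{2}{9} + \left(2 + \frac{4}{5}\right) = - \frac{2}{9} + \frac{14}{5} = \frac{116}{45}$)
$28434 - \left(79 + J{\left(0 - 1 \right)}\right)^{2} = 28434 - \left(79 + \frac{116}{45}\right)^{2} = 28434 - \left(\frac{3671}{45}\right)^{2} = 28434 - \frac{13476241}{2025} = \frac{44102609}{2025}$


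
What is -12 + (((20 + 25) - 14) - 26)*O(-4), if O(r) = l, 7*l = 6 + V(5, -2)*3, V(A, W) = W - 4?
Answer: -144/7 ≈ -20.571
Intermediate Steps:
V(A, W) = -4 + W
l = -12/7 (l = (6 + (-4 - 2)*3)/7 = (6 - 6*3)/7 = (6 - 18)/7 = (⅐)*(-12) = -12/7 ≈ -1.7143)
O(r) = -12/7
-12 + (((20 + 25) - 14) - 26)*O(-4) = -12 + (((20 + 25) - 14) - 26)*(-12/7) = -12 + ((45 - 14) - 26)*(-12/7) = -12 + (31 - 26)*(-12/7) = -12 + 5*(-12/7) = -12 - 60/7 = -144/7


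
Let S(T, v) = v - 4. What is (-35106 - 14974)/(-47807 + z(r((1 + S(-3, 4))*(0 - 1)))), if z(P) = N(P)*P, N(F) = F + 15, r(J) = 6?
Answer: 50080/47681 ≈ 1.0503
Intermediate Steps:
S(T, v) = -4 + v
N(F) = 15 + F
z(P) = P*(15 + P) (z(P) = (15 + P)*P = P*(15 + P))
(-35106 - 14974)/(-47807 + z(r((1 + S(-3, 4))*(0 - 1)))) = (-35106 - 14974)/(-47807 + 6*(15 + 6)) = -50080/(-47807 + 6*21) = -50080/(-47807 + 126) = -50080/(-47681) = -50080*(-1/47681) = 50080/47681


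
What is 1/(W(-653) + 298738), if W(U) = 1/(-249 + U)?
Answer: 902/269461675 ≈ 3.3474e-6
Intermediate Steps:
1/(W(-653) + 298738) = 1/(1/(-249 - 653) + 298738) = 1/(1/(-902) + 298738) = 1/(-1/902 + 298738) = 1/(269461675/902) = 902/269461675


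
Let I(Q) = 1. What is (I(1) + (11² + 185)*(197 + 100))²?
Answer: 8259719689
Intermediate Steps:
(I(1) + (11² + 185)*(197 + 100))² = (1 + (11² + 185)*(197 + 100))² = (1 + (121 + 185)*297)² = (1 + 306*297)² = (1 + 90882)² = 90883² = 8259719689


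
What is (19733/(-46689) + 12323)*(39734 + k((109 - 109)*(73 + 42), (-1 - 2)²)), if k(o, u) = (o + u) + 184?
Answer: 7657051185526/15563 ≈ 4.9200e+8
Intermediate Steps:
k(o, u) = 184 + o + u
(19733/(-46689) + 12323)*(39734 + k((109 - 109)*(73 + 42), (-1 - 2)²)) = (19733/(-46689) + 12323)*(39734 + (184 + (109 - 109)*(73 + 42) + (-1 - 2)²)) = (19733*(-1/46689) + 12323)*(39734 + (184 + 0*115 + (-3)²)) = (-19733/46689 + 12323)*(39734 + (184 + 0 + 9)) = 575328814*(39734 + 193)/46689 = (575328814/46689)*39927 = 7657051185526/15563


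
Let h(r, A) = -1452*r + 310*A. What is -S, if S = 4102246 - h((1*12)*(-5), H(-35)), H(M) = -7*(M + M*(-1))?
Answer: -4015126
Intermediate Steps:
H(M) = 0 (H(M) = -7*(M - M) = -7*0 = 0)
S = 4015126 (S = 4102246 - (-1452*1*12*(-5) + 310*0) = 4102246 - (-17424*(-5) + 0) = 4102246 - (-1452*(-60) + 0) = 4102246 - (87120 + 0) = 4102246 - 1*87120 = 4102246 - 87120 = 4015126)
-S = -1*4015126 = -4015126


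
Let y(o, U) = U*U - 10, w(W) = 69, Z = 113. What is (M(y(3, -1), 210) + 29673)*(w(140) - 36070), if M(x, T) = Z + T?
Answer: -1079885996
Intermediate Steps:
y(o, U) = -10 + U**2 (y(o, U) = U**2 - 10 = -10 + U**2)
M(x, T) = 113 + T
(M(y(3, -1), 210) + 29673)*(w(140) - 36070) = ((113 + 210) + 29673)*(69 - 36070) = (323 + 29673)*(-36001) = 29996*(-36001) = -1079885996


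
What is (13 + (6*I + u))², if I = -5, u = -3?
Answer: 400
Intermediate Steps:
(13 + (6*I + u))² = (13 + (6*(-5) - 3))² = (13 + (-30 - 3))² = (13 - 33)² = (-20)² = 400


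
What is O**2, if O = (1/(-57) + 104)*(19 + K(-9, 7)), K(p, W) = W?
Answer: 23747426404/3249 ≈ 7.3092e+6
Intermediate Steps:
O = 154102/57 (O = (1/(-57) + 104)*(19 + 7) = (-1/57 + 104)*26 = (5927/57)*26 = 154102/57 ≈ 2703.5)
O**2 = (154102/57)**2 = 23747426404/3249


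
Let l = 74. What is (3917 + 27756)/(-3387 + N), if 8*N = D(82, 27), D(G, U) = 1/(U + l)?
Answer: -25591784/2736695 ≈ -9.3513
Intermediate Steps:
D(G, U) = 1/(74 + U) (D(G, U) = 1/(U + 74) = 1/(74 + U))
N = 1/808 (N = 1/(8*(74 + 27)) = (1/8)/101 = (1/8)*(1/101) = 1/808 ≈ 0.0012376)
(3917 + 27756)/(-3387 + N) = (3917 + 27756)/(-3387 + 1/808) = 31673/(-2736695/808) = 31673*(-808/2736695) = -25591784/2736695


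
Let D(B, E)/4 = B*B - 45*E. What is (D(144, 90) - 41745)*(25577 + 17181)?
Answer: 1068907242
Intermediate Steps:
D(B, E) = -180*E + 4*B² (D(B, E) = 4*(B*B - 45*E) = 4*(B² - 45*E) = -180*E + 4*B²)
(D(144, 90) - 41745)*(25577 + 17181) = ((-180*90 + 4*144²) - 41745)*(25577 + 17181) = ((-16200 + 4*20736) - 41745)*42758 = ((-16200 + 82944) - 41745)*42758 = (66744 - 41745)*42758 = 24999*42758 = 1068907242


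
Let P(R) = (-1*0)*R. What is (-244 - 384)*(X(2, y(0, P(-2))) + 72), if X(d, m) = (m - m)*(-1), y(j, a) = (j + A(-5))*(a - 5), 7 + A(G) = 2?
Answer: -45216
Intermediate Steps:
A(G) = -5 (A(G) = -7 + 2 = -5)
P(R) = 0 (P(R) = 0*R = 0)
y(j, a) = (-5 + a)*(-5 + j) (y(j, a) = (j - 5)*(a - 5) = (-5 + j)*(-5 + a) = (-5 + a)*(-5 + j))
X(d, m) = 0 (X(d, m) = 0*(-1) = 0)
(-244 - 384)*(X(2, y(0, P(-2))) + 72) = (-244 - 384)*(0 + 72) = -628*72 = -45216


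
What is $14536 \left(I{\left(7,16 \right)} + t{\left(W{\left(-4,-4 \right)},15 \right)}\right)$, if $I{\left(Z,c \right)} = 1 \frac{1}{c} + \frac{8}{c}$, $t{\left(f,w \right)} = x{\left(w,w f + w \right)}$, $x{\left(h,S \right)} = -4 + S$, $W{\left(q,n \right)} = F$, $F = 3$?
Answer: $\frac{1644385}{2} \approx 8.2219 \cdot 10^{5}$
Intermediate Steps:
$W{\left(q,n \right)} = 3$
$t{\left(f,w \right)} = -4 + w + f w$ ($t{\left(f,w \right)} = -4 + \left(w f + w\right) = -4 + \left(f w + w\right) = -4 + \left(w + f w\right) = -4 + w + f w$)
$I{\left(Z,c \right)} = \frac{9}{c}$ ($I{\left(Z,c \right)} = \frac{1}{c} + \frac{8}{c} = \frac{9}{c}$)
$14536 \left(I{\left(7,16 \right)} + t{\left(W{\left(-4,-4 \right)},15 \right)}\right) = 14536 \left(\frac{9}{16} - \left(4 - 15 \left(1 + 3\right)\right)\right) = 14536 \left(9 \cdot \frac{1}{16} + \left(-4 + 15 \cdot 4\right)\right) = 14536 \left(\frac{9}{16} + \left(-4 + 60\right)\right) = 14536 \left(\frac{9}{16} + 56\right) = 14536 \cdot \frac{905}{16} = \frac{1644385}{2}$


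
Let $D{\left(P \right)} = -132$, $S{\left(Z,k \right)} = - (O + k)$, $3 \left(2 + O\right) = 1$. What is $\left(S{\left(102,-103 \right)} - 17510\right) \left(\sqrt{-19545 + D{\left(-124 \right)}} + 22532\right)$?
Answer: $- \frac{1176530912}{3} - \frac{52216 i \sqrt{19677}}{3} \approx -3.9218 \cdot 10^{8} - 2.4415 \cdot 10^{6} i$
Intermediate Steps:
$O = - \frac{5}{3}$ ($O = -2 + \frac{1}{3} \cdot 1 = -2 + \frac{1}{3} = - \frac{5}{3} \approx -1.6667$)
$S{\left(Z,k \right)} = \frac{5}{3} - k$ ($S{\left(Z,k \right)} = - (- \frac{5}{3} + k) = \frac{5}{3} - k$)
$\left(S{\left(102,-103 \right)} - 17510\right) \left(\sqrt{-19545 + D{\left(-124 \right)}} + 22532\right) = \left(\left(\frac{5}{3} - -103\right) - 17510\right) \left(\sqrt{-19545 - 132} + 22532\right) = \left(\left(\frac{5}{3} + 103\right) - 17510\right) \left(\sqrt{-19677} + 22532\right) = \left(\frac{314}{3} - 17510\right) \left(i \sqrt{19677} + 22532\right) = - \frac{52216 \left(22532 + i \sqrt{19677}\right)}{3} = - \frac{1176530912}{3} - \frac{52216 i \sqrt{19677}}{3}$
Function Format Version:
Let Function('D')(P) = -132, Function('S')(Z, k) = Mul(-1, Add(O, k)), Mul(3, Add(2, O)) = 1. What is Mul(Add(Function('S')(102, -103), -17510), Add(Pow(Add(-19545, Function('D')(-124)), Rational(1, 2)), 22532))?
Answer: Add(Rational(-1176530912, 3), Mul(Rational(-52216, 3), I, Pow(19677, Rational(1, 2)))) ≈ Add(-3.9218e+8, Mul(-2.4415e+6, I))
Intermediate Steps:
O = Rational(-5, 3) (O = Add(-2, Mul(Rational(1, 3), 1)) = Add(-2, Rational(1, 3)) = Rational(-5, 3) ≈ -1.6667)
Function('S')(Z, k) = Add(Rational(5, 3), Mul(-1, k)) (Function('S')(Z, k) = Mul(-1, Add(Rational(-5, 3), k)) = Add(Rational(5, 3), Mul(-1, k)))
Mul(Add(Function('S')(102, -103), -17510), Add(Pow(Add(-19545, Function('D')(-124)), Rational(1, 2)), 22532)) = Mul(Add(Add(Rational(5, 3), Mul(-1, -103)), -17510), Add(Pow(Add(-19545, -132), Rational(1, 2)), 22532)) = Mul(Add(Add(Rational(5, 3), 103), -17510), Add(Pow(-19677, Rational(1, 2)), 22532)) = Mul(Add(Rational(314, 3), -17510), Add(Mul(I, Pow(19677, Rational(1, 2))), 22532)) = Mul(Rational(-52216, 3), Add(22532, Mul(I, Pow(19677, Rational(1, 2))))) = Add(Rational(-1176530912, 3), Mul(Rational(-52216, 3), I, Pow(19677, Rational(1, 2))))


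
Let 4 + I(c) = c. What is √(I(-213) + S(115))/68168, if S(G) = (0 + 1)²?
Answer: 3*I*√6/34084 ≈ 0.0002156*I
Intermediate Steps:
I(c) = -4 + c
S(G) = 1 (S(G) = 1² = 1)
√(I(-213) + S(115))/68168 = √((-4 - 213) + 1)/68168 = √(-217 + 1)*(1/68168) = √(-216)*(1/68168) = (6*I*√6)*(1/68168) = 3*I*√6/34084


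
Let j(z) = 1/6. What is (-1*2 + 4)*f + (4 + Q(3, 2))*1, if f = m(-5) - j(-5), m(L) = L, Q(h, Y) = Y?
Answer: -13/3 ≈ -4.3333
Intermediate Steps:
j(z) = ⅙
f = -31/6 (f = -5 - 1*⅙ = -5 - ⅙ = -31/6 ≈ -5.1667)
(-1*2 + 4)*f + (4 + Q(3, 2))*1 = (-1*2 + 4)*(-31/6) + (4 + 2)*1 = (-2 + 4)*(-31/6) + 6*1 = 2*(-31/6) + 6 = -31/3 + 6 = -13/3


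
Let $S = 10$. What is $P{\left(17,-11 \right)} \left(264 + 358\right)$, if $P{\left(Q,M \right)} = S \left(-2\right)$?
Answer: $-12440$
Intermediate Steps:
$P{\left(Q,M \right)} = -20$ ($P{\left(Q,M \right)} = 10 \left(-2\right) = -20$)
$P{\left(17,-11 \right)} \left(264 + 358\right) = - 20 \left(264 + 358\right) = \left(-20\right) 622 = -12440$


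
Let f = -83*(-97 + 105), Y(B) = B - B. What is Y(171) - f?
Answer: 664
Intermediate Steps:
Y(B) = 0
f = -664 (f = -83*8 = -664)
Y(171) - f = 0 - 1*(-664) = 0 + 664 = 664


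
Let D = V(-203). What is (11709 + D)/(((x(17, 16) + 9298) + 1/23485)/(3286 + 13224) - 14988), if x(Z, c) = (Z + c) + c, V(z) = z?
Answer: -1115326487275/1452796971876 ≈ -0.76771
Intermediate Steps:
D = -203
x(Z, c) = Z + 2*c
(11709 + D)/(((x(17, 16) + 9298) + 1/23485)/(3286 + 13224) - 14988) = (11709 - 203)/((((17 + 2*16) + 9298) + 1/23485)/(3286 + 13224) - 14988) = 11506/((((17 + 32) + 9298) + 1/23485)/16510 - 14988) = 11506/(((49 + 9298) + 1/23485)*(1/16510) - 14988) = 11506/((9347 + 1/23485)*(1/16510) - 14988) = 11506/((219514296/23485)*(1/16510) - 14988) = 11506/(109757148/193868675 - 14988) = 11506/(-2905593943752/193868675) = 11506*(-193868675/2905593943752) = -1115326487275/1452796971876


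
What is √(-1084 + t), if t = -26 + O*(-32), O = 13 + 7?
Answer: 5*I*√70 ≈ 41.833*I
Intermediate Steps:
O = 20
t = -666 (t = -26 + 20*(-32) = -26 - 640 = -666)
√(-1084 + t) = √(-1084 - 666) = √(-1750) = 5*I*√70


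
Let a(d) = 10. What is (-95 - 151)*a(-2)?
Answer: -2460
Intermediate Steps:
(-95 - 151)*a(-2) = (-95 - 151)*10 = -246*10 = -2460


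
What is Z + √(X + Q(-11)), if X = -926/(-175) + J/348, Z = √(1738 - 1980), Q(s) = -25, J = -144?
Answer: I*(√20730563 + 11165*√2)/1015 ≈ 20.042*I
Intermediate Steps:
Z = 11*I*√2 (Z = √(-242) = 11*I*√2 ≈ 15.556*I)
X = 24754/5075 (X = -926/(-175) - 144/348 = -926*(-1/175) - 144*1/348 = 926/175 - 12/29 = 24754/5075 ≈ 4.8776)
Z + √(X + Q(-11)) = 11*I*√2 + √(24754/5075 - 25) = 11*I*√2 + √(-102121/5075) = 11*I*√2 + I*√20730563/1015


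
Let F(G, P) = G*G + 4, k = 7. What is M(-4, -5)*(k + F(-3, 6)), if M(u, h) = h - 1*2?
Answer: -140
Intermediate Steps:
F(G, P) = 4 + G² (F(G, P) = G² + 4 = 4 + G²)
M(u, h) = -2 + h (M(u, h) = h - 2 = -2 + h)
M(-4, -5)*(k + F(-3, 6)) = (-2 - 5)*(7 + (4 + (-3)²)) = -7*(7 + (4 + 9)) = -7*(7 + 13) = -7*20 = -140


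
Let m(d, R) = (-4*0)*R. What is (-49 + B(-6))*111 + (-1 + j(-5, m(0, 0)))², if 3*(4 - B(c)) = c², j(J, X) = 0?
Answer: -6326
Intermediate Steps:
m(d, R) = 0 (m(d, R) = 0*R = 0)
B(c) = 4 - c²/3
(-49 + B(-6))*111 + (-1 + j(-5, m(0, 0)))² = (-49 + (4 - ⅓*(-6)²))*111 + (-1 + 0)² = (-49 + (4 - ⅓*36))*111 + (-1)² = (-49 + (4 - 12))*111 + 1 = (-49 - 8)*111 + 1 = -57*111 + 1 = -6327 + 1 = -6326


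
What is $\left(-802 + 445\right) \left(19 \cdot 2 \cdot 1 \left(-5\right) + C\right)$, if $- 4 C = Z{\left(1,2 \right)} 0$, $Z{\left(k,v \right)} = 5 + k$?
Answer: $67830$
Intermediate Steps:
$C = 0$ ($C = - \frac{\left(5 + 1\right) 0}{4} = - \frac{6 \cdot 0}{4} = \left(- \frac{1}{4}\right) 0 = 0$)
$\left(-802 + 445\right) \left(19 \cdot 2 \cdot 1 \left(-5\right) + C\right) = \left(-802 + 445\right) \left(19 \cdot 2 \cdot 1 \left(-5\right) + 0\right) = - 357 \left(19 \cdot 2 \left(-5\right) + 0\right) = - 357 \left(19 \left(-10\right) + 0\right) = - 357 \left(-190 + 0\right) = \left(-357\right) \left(-190\right) = 67830$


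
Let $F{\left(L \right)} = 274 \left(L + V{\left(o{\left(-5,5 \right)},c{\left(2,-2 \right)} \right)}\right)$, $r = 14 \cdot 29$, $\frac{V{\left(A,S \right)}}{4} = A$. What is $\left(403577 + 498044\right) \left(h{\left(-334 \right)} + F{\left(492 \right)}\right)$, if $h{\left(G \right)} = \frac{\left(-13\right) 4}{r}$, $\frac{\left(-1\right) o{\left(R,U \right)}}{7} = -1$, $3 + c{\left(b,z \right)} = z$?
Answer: $\frac{3725422493442}{29} \approx 1.2846 \cdot 10^{11}$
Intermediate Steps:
$c{\left(b,z \right)} = -3 + z$
$o{\left(R,U \right)} = 7$ ($o{\left(R,U \right)} = \left(-7\right) \left(-1\right) = 7$)
$V{\left(A,S \right)} = 4 A$
$r = 406$
$F{\left(L \right)} = 7672 + 274 L$ ($F{\left(L \right)} = 274 \left(L + 4 \cdot 7\right) = 274 \left(L + 28\right) = 274 \left(28 + L\right) = 7672 + 274 L$)
$h{\left(G \right)} = - \frac{26}{203}$ ($h{\left(G \right)} = \frac{\left(-13\right) 4}{406} = \left(-52\right) \frac{1}{406} = - \frac{26}{203}$)
$\left(403577 + 498044\right) \left(h{\left(-334 \right)} + F{\left(492 \right)}\right) = \left(403577 + 498044\right) \left(- \frac{26}{203} + \left(7672 + 274 \cdot 492\right)\right) = 901621 \left(- \frac{26}{203} + \left(7672 + 134808\right)\right) = 901621 \left(- \frac{26}{203} + 142480\right) = 901621 \cdot \frac{28923414}{203} = \frac{3725422493442}{29}$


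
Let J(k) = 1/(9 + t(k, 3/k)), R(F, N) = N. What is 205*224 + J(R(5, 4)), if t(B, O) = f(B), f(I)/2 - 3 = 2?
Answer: 872481/19 ≈ 45920.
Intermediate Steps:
f(I) = 10 (f(I) = 6 + 2*2 = 6 + 4 = 10)
t(B, O) = 10
J(k) = 1/19 (J(k) = 1/(9 + 10) = 1/19)
205*224 + J(R(5, 4)) = 205*224 + 1/19 = 45920 + 1/19 = 872481/19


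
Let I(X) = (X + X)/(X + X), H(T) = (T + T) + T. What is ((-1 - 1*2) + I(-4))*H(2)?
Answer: -12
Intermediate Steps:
H(T) = 3*T (H(T) = 2*T + T = 3*T)
I(X) = 1 (I(X) = (2*X)/((2*X)) = (2*X)*(1/(2*X)) = 1)
((-1 - 1*2) + I(-4))*H(2) = ((-1 - 1*2) + 1)*(3*2) = ((-1 - 2) + 1)*6 = (-3 + 1)*6 = -2*6 = -12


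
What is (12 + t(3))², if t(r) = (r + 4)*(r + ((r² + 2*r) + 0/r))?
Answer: 19044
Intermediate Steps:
t(r) = (4 + r)*(r² + 3*r) (t(r) = (4 + r)*(r + ((r² + 2*r) + 0)) = (4 + r)*(r + (r² + 2*r)) = (4 + r)*(r² + 3*r))
(12 + t(3))² = (12 + 3*(12 + 3² + 7*3))² = (12 + 3*(12 + 9 + 21))² = (12 + 3*42)² = (12 + 126)² = 138² = 19044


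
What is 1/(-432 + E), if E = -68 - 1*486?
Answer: -1/986 ≈ -0.0010142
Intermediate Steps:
E = -554 (E = -68 - 486 = -554)
1/(-432 + E) = 1/(-432 - 554) = 1/(-986) = -1/986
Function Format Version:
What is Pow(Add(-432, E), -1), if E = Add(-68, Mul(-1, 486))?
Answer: Rational(-1, 986) ≈ -0.0010142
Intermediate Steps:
E = -554 (E = Add(-68, -486) = -554)
Pow(Add(-432, E), -1) = Pow(Add(-432, -554), -1) = Pow(-986, -1) = Rational(-1, 986)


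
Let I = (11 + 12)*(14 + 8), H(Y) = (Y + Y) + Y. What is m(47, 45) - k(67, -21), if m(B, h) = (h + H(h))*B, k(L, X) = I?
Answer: 7954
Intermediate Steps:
H(Y) = 3*Y (H(Y) = 2*Y + Y = 3*Y)
I = 506 (I = 23*22 = 506)
k(L, X) = 506
m(B, h) = 4*B*h (m(B, h) = (h + 3*h)*B = (4*h)*B = 4*B*h)
m(47, 45) - k(67, -21) = 4*47*45 - 1*506 = 8460 - 506 = 7954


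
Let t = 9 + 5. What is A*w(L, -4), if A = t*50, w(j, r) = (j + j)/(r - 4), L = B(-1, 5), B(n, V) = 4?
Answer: -700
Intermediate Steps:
L = 4
t = 14
w(j, r) = 2*j/(-4 + r) (w(j, r) = (2*j)/(-4 + r) = 2*j/(-4 + r))
A = 700 (A = 14*50 = 700)
A*w(L, -4) = 700*(2*4/(-4 - 4)) = 700*(2*4/(-8)) = 700*(2*4*(-⅛)) = 700*(-1) = -700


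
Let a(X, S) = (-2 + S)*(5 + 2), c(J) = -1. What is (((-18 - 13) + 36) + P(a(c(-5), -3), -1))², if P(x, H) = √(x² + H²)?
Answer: (5 + √1226)² ≈ 1601.1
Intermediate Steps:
a(X, S) = -14 + 7*S (a(X, S) = (-2 + S)*7 = -14 + 7*S)
P(x, H) = √(H² + x²)
(((-18 - 13) + 36) + P(a(c(-5), -3), -1))² = (((-18 - 13) + 36) + √((-1)² + (-14 + 7*(-3))²))² = ((-31 + 36) + √(1 + (-14 - 21)²))² = (5 + √(1 + (-35)²))² = (5 + √(1 + 1225))² = (5 + √1226)²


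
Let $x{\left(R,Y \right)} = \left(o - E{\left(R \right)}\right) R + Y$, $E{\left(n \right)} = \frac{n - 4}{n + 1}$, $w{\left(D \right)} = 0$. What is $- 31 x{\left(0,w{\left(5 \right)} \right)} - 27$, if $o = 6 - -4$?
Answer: $-27$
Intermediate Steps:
$o = 10$ ($o = 6 + 4 = 10$)
$E{\left(n \right)} = \frac{-4 + n}{1 + n}$
$x{\left(R,Y \right)} = Y + R \left(10 - \frac{-4 + R}{1 + R}\right)$ ($x{\left(R,Y \right)} = \left(10 - \frac{-4 + R}{1 + R}\right) R + Y = R \left(10 - \frac{-4 + R}{1 + R}\right) + Y = Y + R \left(10 - \frac{-4 + R}{1 + R}\right)$)
$- 31 x{\left(0,w{\left(5 \right)} \right)} - 27 = - 31 \frac{\left(1 + 0\right) \left(0 + 10 \cdot 0\right) - 0 \left(-4 + 0\right)}{1 + 0} - 27 = - 31 \frac{1 \left(0 + 0\right) - 0 \left(-4\right)}{1} - 27 = - 31 \cdot 1 \left(1 \cdot 0 + 0\right) - 27 = - 31 \cdot 1 \left(0 + 0\right) - 27 = - 31 \cdot 1 \cdot 0 - 27 = \left(-31\right) 0 - 27 = 0 - 27 = -27$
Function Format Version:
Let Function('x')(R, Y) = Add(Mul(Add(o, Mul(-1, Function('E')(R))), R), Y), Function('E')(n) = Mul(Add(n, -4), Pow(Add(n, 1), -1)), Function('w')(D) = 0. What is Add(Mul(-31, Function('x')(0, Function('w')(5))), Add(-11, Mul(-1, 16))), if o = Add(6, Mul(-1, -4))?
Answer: -27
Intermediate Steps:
o = 10 (o = Add(6, 4) = 10)
Function('E')(n) = Mul(Pow(Add(1, n), -1), Add(-4, n)) (Function('E')(n) = Mul(Add(-4, n), Pow(Add(1, n), -1)) = Mul(Pow(Add(1, n), -1), Add(-4, n)))
Function('x')(R, Y) = Add(Y, Mul(R, Add(10, Mul(-1, Pow(Add(1, R), -1), Add(-4, R))))) (Function('x')(R, Y) = Add(Mul(Add(10, Mul(-1, Mul(Pow(Add(1, R), -1), Add(-4, R)))), R), Y) = Add(Mul(Add(10, Mul(-1, Pow(Add(1, R), -1), Add(-4, R))), R), Y) = Add(Mul(R, Add(10, Mul(-1, Pow(Add(1, R), -1), Add(-4, R)))), Y) = Add(Y, Mul(R, Add(10, Mul(-1, Pow(Add(1, R), -1), Add(-4, R))))))
Add(Mul(-31, Function('x')(0, Function('w')(5))), Add(-11, Mul(-1, 16))) = Add(Mul(-31, Mul(Pow(Add(1, 0), -1), Add(Mul(Add(1, 0), Add(0, Mul(10, 0))), Mul(-1, 0, Add(-4, 0))))), Add(-11, Mul(-1, 16))) = Add(Mul(-31, Mul(Pow(1, -1), Add(Mul(1, Add(0, 0)), Mul(-1, 0, -4)))), Add(-11, -16)) = Add(Mul(-31, Mul(1, Add(Mul(1, 0), 0))), -27) = Add(Mul(-31, Mul(1, Add(0, 0))), -27) = Add(Mul(-31, Mul(1, 0)), -27) = Add(Mul(-31, 0), -27) = Add(0, -27) = -27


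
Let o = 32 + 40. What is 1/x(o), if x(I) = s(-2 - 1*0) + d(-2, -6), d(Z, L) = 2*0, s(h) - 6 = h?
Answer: ¼ ≈ 0.25000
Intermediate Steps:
s(h) = 6 + h
d(Z, L) = 0
o = 72
x(I) = 4 (x(I) = (6 + (-2 - 1*0)) + 0 = (6 + (-2 + 0)) + 0 = (6 - 2) + 0 = 4 + 0 = 4)
1/x(o) = 1/4 = ¼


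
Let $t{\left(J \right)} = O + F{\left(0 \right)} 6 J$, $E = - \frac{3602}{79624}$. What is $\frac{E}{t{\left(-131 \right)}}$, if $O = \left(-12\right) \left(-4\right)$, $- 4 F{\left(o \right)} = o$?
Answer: $- \frac{1801}{1910976} \approx -0.00094245$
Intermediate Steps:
$F{\left(o \right)} = - \frac{o}{4}$
$O = 48$
$E = - \frac{1801}{39812}$ ($E = \left(-3602\right) \frac{1}{79624} = - \frac{1801}{39812} \approx -0.045238$)
$t{\left(J \right)} = 48$ ($t{\left(J \right)} = 48 + \left(- \frac{1}{4}\right) 0 \cdot 6 J = 48 + 0 \cdot 6 J = 48 + 0 J = 48 + 0 = 48$)
$\frac{E}{t{\left(-131 \right)}} = - \frac{1801}{39812 \cdot 48} = \left(- \frac{1801}{39812}\right) \frac{1}{48} = - \frac{1801}{1910976}$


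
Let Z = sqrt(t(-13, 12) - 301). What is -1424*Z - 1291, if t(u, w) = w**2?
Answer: -1291 - 1424*I*sqrt(157) ≈ -1291.0 - 17843.0*I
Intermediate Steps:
Z = I*sqrt(157) (Z = sqrt(12**2 - 301) = sqrt(144 - 301) = sqrt(-157) = I*sqrt(157) ≈ 12.53*I)
-1424*Z - 1291 = -1424*I*sqrt(157) - 1291 = -1291 - 1424*I*sqrt(157)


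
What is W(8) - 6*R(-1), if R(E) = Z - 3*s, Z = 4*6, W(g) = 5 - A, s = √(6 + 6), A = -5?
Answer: -134 + 36*√3 ≈ -71.646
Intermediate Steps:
s = 2*√3 (s = √12 = 2*√3 ≈ 3.4641)
W(g) = 10 (W(g) = 5 - 1*(-5) = 5 + 5 = 10)
Z = 24
R(E) = 24 - 6*√3
W(8) - 6*R(-1) = 10 - 6*(24 - 6*√3) = 10 + (-144 + 36*√3) = -134 + 36*√3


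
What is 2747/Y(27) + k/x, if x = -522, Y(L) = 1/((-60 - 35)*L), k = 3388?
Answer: -1839022049/261 ≈ -7.0461e+6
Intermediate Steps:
Y(L) = -1/(95*L) (Y(L) = 1/((-95)*L) = -1/(95*L))
2747/Y(27) + k/x = 2747/((-1/95/27)) + 3388/(-522) = 2747/((-1/95*1/27)) + 3388*(-1/522) = 2747/(-1/2565) - 1694/261 = 2747*(-2565) - 1694/261 = -7046055 - 1694/261 = -1839022049/261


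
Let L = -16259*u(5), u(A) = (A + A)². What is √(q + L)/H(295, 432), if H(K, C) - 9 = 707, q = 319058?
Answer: I*√1306842/716 ≈ 1.5966*I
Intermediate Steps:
u(A) = 4*A² (u(A) = (2*A)² = 4*A²)
H(K, C) = 716 (H(K, C) = 9 + 707 = 716)
L = -1625900 (L = -65036*5² = -65036*25 = -16259*100 = -1625900)
√(q + L)/H(295, 432) = √(319058 - 1625900)/716 = √(-1306842)*(1/716) = (I*√1306842)*(1/716) = I*√1306842/716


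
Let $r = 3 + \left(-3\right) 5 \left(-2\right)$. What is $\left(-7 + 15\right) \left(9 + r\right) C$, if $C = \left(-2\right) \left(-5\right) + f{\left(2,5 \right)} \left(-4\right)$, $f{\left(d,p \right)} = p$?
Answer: $-3360$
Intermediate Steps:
$r = 33$ ($r = 3 - -30 = 3 + 30 = 33$)
$C = -10$ ($C = \left(-2\right) \left(-5\right) + 5 \left(-4\right) = 10 - 20 = -10$)
$\left(-7 + 15\right) \left(9 + r\right) C = \left(-7 + 15\right) \left(9 + 33\right) \left(-10\right) = 8 \cdot 42 \left(-10\right) = 336 \left(-10\right) = -3360$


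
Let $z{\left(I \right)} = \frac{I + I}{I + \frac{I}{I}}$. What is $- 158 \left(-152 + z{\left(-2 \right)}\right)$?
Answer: $23384$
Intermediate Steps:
$z{\left(I \right)} = \frac{2 I}{1 + I}$ ($z{\left(I \right)} = \frac{2 I}{I + 1} = \frac{2 I}{1 + I}$)
$- 158 \left(-152 + z{\left(-2 \right)}\right) = - 158 \left(-152 + 2 \left(-2\right) \frac{1}{1 - 2}\right) = - 158 \left(-152 + 2 \left(-2\right) \frac{1}{-1}\right) = - 158 \left(-152 + 2 \left(-2\right) \left(-1\right)\right) = - 158 \left(-152 + 4\right) = \left(-158\right) \left(-148\right) = 23384$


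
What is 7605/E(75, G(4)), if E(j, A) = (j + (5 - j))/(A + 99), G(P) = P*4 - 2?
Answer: 171873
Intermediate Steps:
G(P) = -2 + 4*P (G(P) = 4*P - 2 = -2 + 4*P)
E(j, A) = 5/(99 + A)
7605/E(75, G(4)) = 7605/((5/(99 + (-2 + 4*4)))) = 7605/((5/(99 + (-2 + 16)))) = 7605/((5/(99 + 14))) = 7605/((5/113)) = 7605/((5*(1/113))) = 7605/(5/113) = 7605*(113/5) = 171873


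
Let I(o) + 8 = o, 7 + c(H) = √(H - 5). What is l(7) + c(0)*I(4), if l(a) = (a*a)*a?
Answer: 371 - 4*I*√5 ≈ 371.0 - 8.9443*I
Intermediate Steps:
c(H) = -7 + √(-5 + H) (c(H) = -7 + √(H - 5) = -7 + √(-5 + H))
l(a) = a³ (l(a) = a²*a = a³)
I(o) = -8 + o
l(7) + c(0)*I(4) = 7³ + (-7 + √(-5 + 0))*(-8 + 4) = 343 + (-7 + √(-5))*(-4) = 343 + (-7 + I*√5)*(-4) = 343 + (28 - 4*I*√5) = 371 - 4*I*√5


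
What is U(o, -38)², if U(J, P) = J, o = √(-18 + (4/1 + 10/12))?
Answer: -79/6 ≈ -13.167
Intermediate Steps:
o = I*√474/6 (o = √(-18 + (4*1 + 10*(1/12))) = √(-18 + (4 + ⅚)) = √(-18 + 29/6) = √(-79/6) = I*√474/6 ≈ 3.6286*I)
U(o, -38)² = (I*√474/6)² = -79/6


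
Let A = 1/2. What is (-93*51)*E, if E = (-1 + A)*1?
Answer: 4743/2 ≈ 2371.5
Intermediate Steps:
A = ½ ≈ 0.50000
E = -½ (E = (-1 + ½)*1 = -½*1 = -½ ≈ -0.50000)
(-93*51)*E = -93*51*(-½) = -4743*(-½) = 4743/2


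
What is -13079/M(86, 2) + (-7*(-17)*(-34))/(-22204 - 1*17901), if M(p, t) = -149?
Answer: 525136149/5975645 ≈ 87.879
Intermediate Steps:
-13079/M(86, 2) + (-7*(-17)*(-34))/(-22204 - 1*17901) = -13079/(-149) + (-7*(-17)*(-34))/(-22204 - 1*17901) = -13079*(-1/149) + (-(-119)*(-34))/(-22204 - 17901) = 13079/149 - 1*4046/(-40105) = 13079/149 - 4046*(-1/40105) = 13079/149 + 4046/40105 = 525136149/5975645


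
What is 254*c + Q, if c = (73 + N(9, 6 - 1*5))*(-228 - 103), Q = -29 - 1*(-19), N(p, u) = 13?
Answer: -7230374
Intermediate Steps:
Q = -10 (Q = -29 + 19 = -10)
c = -28466 (c = (73 + 13)*(-228 - 103) = 86*(-331) = -28466)
254*c + Q = 254*(-28466) - 10 = -7230364 - 10 = -7230374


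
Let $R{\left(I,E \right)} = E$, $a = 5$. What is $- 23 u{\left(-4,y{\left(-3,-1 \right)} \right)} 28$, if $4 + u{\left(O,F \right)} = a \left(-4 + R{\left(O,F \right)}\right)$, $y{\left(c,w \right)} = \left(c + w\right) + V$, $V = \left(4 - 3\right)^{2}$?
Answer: $25116$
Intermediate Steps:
$V = 1$ ($V = 1^{2} = 1$)
$y{\left(c,w \right)} = 1 + c + w$ ($y{\left(c,w \right)} = \left(c + w\right) + 1 = 1 + c + w$)
$u{\left(O,F \right)} = -24 + 5 F$ ($u{\left(O,F \right)} = -4 + 5 \left(-4 + F\right) = -4 + \left(-20 + 5 F\right) = -24 + 5 F$)
$- 23 u{\left(-4,y{\left(-3,-1 \right)} \right)} 28 = - 23 \left(-24 + 5 \left(1 - 3 - 1\right)\right) 28 = - 23 \left(-24 + 5 \left(-3\right)\right) 28 = - 23 \left(-24 - 15\right) 28 = \left(-23\right) \left(-39\right) 28 = 897 \cdot 28 = 25116$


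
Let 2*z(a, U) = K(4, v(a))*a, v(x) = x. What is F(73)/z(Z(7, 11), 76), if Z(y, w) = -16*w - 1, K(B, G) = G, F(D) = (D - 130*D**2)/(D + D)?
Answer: -3163/10443 ≈ -0.30288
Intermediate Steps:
F(D) = (D - 130*D**2)/(2*D) (F(D) = (D - 130*D**2)/((2*D)) = (D - 130*D**2)*(1/(2*D)) = (D - 130*D**2)/(2*D))
Z(y, w) = -1 - 16*w
z(a, U) = a**2/2 (z(a, U) = (a*a)/2 = a**2/2)
F(73)/z(Z(7, 11), 76) = (1/2 - 65*73)/(((-1 - 16*11)**2/2)) = (1/2 - 4745)/(((-1 - 176)**2/2)) = -9489/(2*((1/2)*(-177)**2)) = -9489/(2*((1/2)*31329)) = -9489/(2*31329/2) = -9489/2*2/31329 = -3163/10443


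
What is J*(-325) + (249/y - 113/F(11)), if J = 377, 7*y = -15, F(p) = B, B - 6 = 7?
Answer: -7972243/65 ≈ -1.2265e+5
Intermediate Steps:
B = 13 (B = 6 + 7 = 13)
F(p) = 13
y = -15/7 (y = (1/7)*(-15) = -15/7 ≈ -2.1429)
J*(-325) + (249/y - 113/F(11)) = 377*(-325) + (249/(-15/7) - 113/13) = -122525 + (249*(-7/15) - 113*1/13) = -122525 + (-581/5 - 113/13) = -122525 - 8118/65 = -7972243/65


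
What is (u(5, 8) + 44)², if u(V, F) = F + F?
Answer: 3600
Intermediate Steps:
u(V, F) = 2*F
(u(5, 8) + 44)² = (2*8 + 44)² = (16 + 44)² = 60² = 3600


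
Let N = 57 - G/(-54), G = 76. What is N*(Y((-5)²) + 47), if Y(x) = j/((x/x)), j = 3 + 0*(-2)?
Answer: 78850/27 ≈ 2920.4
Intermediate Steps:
j = 3 (j = 3 + 0 = 3)
N = 1577/27 (N = 57 - 76/(-54) = 57 - 76*(-1)/54 = 57 - 1*(-38/27) = 57 + 38/27 = 1577/27 ≈ 58.407)
Y(x) = 3 (Y(x) = 3/((x/x)) = 3/1 = 3*1 = 3)
N*(Y((-5)²) + 47) = 1577*(3 + 47)/27 = (1577/27)*50 = 78850/27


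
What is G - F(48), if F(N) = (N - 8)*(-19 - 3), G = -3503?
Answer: -2623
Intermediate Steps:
F(N) = 176 - 22*N (F(N) = (-8 + N)*(-22) = 176 - 22*N)
G - F(48) = -3503 - (176 - 22*48) = -3503 - (176 - 1056) = -3503 - 1*(-880) = -3503 + 880 = -2623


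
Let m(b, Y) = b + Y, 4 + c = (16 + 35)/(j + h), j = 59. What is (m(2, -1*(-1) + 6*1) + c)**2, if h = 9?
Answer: 529/16 ≈ 33.063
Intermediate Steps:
c = -13/4 (c = -4 + (16 + 35)/(59 + 9) = -4 + 51/68 = -4 + 51*(1/68) = -4 + 3/4 = -13/4 ≈ -3.2500)
m(b, Y) = Y + b
(m(2, -1*(-1) + 6*1) + c)**2 = (((-1*(-1) + 6*1) + 2) - 13/4)**2 = (((1 + 6) + 2) - 13/4)**2 = ((7 + 2) - 13/4)**2 = (9 - 13/4)**2 = (23/4)**2 = 529/16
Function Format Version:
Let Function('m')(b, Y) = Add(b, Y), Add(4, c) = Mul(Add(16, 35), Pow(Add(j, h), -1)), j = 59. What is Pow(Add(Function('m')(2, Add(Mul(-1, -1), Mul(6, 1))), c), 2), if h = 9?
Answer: Rational(529, 16) ≈ 33.063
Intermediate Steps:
c = Rational(-13, 4) (c = Add(-4, Mul(Add(16, 35), Pow(Add(59, 9), -1))) = Add(-4, Mul(51, Pow(68, -1))) = Add(-4, Mul(51, Rational(1, 68))) = Add(-4, Rational(3, 4)) = Rational(-13, 4) ≈ -3.2500)
Function('m')(b, Y) = Add(Y, b)
Pow(Add(Function('m')(2, Add(Mul(-1, -1), Mul(6, 1))), c), 2) = Pow(Add(Add(Add(Mul(-1, -1), Mul(6, 1)), 2), Rational(-13, 4)), 2) = Pow(Add(Add(Add(1, 6), 2), Rational(-13, 4)), 2) = Pow(Add(Add(7, 2), Rational(-13, 4)), 2) = Pow(Add(9, Rational(-13, 4)), 2) = Pow(Rational(23, 4), 2) = Rational(529, 16)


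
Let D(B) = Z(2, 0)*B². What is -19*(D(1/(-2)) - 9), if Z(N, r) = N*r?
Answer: 171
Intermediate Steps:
D(B) = 0 (D(B) = (2*0)*B² = 0*B² = 0)
-19*(D(1/(-2)) - 9) = -19*(0 - 9) = -19*(-9) = 171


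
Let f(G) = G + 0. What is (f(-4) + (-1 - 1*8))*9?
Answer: -117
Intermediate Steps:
f(G) = G
(f(-4) + (-1 - 1*8))*9 = (-4 + (-1 - 1*8))*9 = (-4 + (-1 - 8))*9 = (-4 - 9)*9 = -13*9 = -117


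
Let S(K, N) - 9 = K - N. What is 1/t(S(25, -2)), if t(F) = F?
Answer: 1/36 ≈ 0.027778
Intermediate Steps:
S(K, N) = 9 + K - N (S(K, N) = 9 + (K - N) = 9 + K - N)
1/t(S(25, -2)) = 1/(9 + 25 - 1*(-2)) = 1/(9 + 25 + 2) = 1/36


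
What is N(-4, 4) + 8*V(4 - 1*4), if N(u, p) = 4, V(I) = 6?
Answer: 52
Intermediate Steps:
N(-4, 4) + 8*V(4 - 1*4) = 4 + 8*6 = 4 + 48 = 52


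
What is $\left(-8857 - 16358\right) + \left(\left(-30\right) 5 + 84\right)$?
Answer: $-25281$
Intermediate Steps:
$\left(-8857 - 16358\right) + \left(\left(-30\right) 5 + 84\right) = -25215 + \left(-150 + 84\right) = -25215 - 66 = -25281$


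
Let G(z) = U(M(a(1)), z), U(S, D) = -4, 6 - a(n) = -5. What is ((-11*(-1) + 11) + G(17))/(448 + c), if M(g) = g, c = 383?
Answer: 6/277 ≈ 0.021661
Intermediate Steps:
a(n) = 11 (a(n) = 6 - 1*(-5) = 6 + 5 = 11)
G(z) = -4
((-11*(-1) + 11) + G(17))/(448 + c) = ((-11*(-1) + 11) - 4)/(448 + 383) = ((11 + 11) - 4)/831 = (22 - 4)*(1/831) = 18*(1/831) = 6/277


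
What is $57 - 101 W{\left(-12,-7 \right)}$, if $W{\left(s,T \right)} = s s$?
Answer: $-14487$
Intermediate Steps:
$W{\left(s,T \right)} = s^{2}$
$57 - 101 W{\left(-12,-7 \right)} = 57 - 101 \left(-12\right)^{2} = 57 - 14544 = -14487$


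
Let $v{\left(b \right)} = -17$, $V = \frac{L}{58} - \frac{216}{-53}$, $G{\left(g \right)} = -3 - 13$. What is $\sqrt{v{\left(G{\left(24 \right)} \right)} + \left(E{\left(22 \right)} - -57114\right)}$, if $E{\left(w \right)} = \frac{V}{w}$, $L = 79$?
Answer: $\frac{\sqrt{65284227072317}}{33814} \approx 238.95$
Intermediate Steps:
$G{\left(g \right)} = -16$ ($G{\left(g \right)} = -3 - 13 = -16$)
$V = \frac{16715}{3074}$ ($V = \frac{79}{58} - \frac{216}{-53} = 79 \cdot \frac{1}{58} - - \frac{216}{53} = \frac{79}{58} + \frac{216}{53} = \frac{16715}{3074} \approx 5.4375$)
$E{\left(w \right)} = \frac{16715}{3074 w}$
$\sqrt{v{\left(G{\left(24 \right)} \right)} + \left(E{\left(22 \right)} - -57114\right)} = \sqrt{-17 + \left(\frac{16715}{3074 \cdot 22} - -57114\right)} = \sqrt{-17 + \left(\frac{16715}{3074} \cdot \frac{1}{22} + 57114\right)} = \sqrt{-17 + \left(\frac{16715}{67628} + 57114\right)} = \sqrt{-17 + \frac{3862522307}{67628}} = \sqrt{\frac{3861372631}{67628}} = \frac{\sqrt{65284227072317}}{33814}$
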